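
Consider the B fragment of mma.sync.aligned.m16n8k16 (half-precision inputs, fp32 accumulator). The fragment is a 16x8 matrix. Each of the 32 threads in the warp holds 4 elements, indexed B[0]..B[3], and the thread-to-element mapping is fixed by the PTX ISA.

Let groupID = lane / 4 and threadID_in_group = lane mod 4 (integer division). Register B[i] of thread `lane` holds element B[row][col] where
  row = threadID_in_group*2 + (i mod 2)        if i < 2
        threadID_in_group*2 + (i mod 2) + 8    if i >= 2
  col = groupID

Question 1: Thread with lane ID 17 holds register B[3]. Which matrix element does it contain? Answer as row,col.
L=17→G=17>>2=4, T=17&3=1
[3]→row 1·2+1+8=11  col G=4

11,4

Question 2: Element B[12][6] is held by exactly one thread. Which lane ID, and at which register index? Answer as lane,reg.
c=6→G=6  r=12→rhi=1,T=2,p=0
L=6*4+2=26  i=1*2+0=2

26,2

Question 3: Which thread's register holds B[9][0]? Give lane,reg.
c=0⇒gr=0  r=9⇒Rb=1,th=0,odd=1
L=0*4+0=0  i=1*2+1=3

0,3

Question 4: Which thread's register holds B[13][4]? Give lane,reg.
c: 4->gid=4  r: 13->r8=1,tid=2,i&1=1
L=4*4+2=18  i=1*2+1=3

18,3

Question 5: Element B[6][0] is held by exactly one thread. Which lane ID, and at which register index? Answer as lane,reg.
3,0

c: 0->gid=0  r: 6->r8=0,tid=3,i&1=0
L=0*4+3=3  i=0*2+0=0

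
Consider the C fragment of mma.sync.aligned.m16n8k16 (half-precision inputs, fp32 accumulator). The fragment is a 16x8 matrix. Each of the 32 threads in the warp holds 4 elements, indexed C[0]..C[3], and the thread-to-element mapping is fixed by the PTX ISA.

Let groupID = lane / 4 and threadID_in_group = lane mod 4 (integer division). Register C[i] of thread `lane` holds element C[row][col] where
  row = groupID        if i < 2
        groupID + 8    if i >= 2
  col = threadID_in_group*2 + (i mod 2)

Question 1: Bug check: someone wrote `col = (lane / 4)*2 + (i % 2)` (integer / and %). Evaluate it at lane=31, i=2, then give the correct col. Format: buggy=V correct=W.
`(lane / 4)*2 + (i % 2)`[31,2]->14
31: g=7,t=3
[2] (7+8,3*2+0) = (15,6)
col: 14 vs 6

buggy=14 correct=6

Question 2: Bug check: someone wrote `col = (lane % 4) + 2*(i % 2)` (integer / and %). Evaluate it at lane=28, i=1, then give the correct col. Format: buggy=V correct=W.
`(lane % 4) + 2*(i % 2)`[28,1]->2
28: gid=7,tid=0
[1] (7+0,0*2+1) = (7,1)
col: 2 vs 1

buggy=2 correct=1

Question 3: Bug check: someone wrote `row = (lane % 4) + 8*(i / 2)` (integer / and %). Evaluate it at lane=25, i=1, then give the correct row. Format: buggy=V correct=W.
buggy=1 correct=6

`(lane % 4) + 8*(i / 2)`[25,1]=>1
lane 25: grp=6 (25/4), tig=1 (25%4)
i=1: r=6+0=6, c=1*2+1=3
row: 1 vs 6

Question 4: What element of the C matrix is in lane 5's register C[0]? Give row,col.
5: G=1,T=1
[0] (1+0,1*2+0) = (1,2)

1,2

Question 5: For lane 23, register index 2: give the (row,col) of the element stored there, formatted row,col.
L=23->gid=23>>2=5, tid=23&3=3
[2]->row 5+8=13  col 3·2+0=6

13,6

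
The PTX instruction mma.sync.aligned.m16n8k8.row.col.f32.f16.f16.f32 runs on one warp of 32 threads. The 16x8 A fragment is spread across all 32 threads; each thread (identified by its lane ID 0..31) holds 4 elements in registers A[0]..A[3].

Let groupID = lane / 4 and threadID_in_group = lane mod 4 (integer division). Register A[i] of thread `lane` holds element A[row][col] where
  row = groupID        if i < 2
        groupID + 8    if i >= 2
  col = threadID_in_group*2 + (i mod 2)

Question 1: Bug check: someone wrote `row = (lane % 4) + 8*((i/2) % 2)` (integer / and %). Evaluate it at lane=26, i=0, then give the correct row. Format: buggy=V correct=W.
`(lane % 4) + 8*((i/2) % 2)`[26,0]=>2
L=26=>grp=26>>2=6, tig=26&3=2
[0]=>row 6+0=6  col 2·2+0=4
row: 2 vs 6

buggy=2 correct=6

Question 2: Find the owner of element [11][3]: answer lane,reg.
r:11=>grp=3,rB=1  c:3=>tig=1,lo=1
L=3*4+1=13  i=1*2+1=3

13,3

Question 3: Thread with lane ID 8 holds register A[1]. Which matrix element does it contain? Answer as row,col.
L=8⇒gr=8>>2=2, th=8&3=0
[1]⇒row 2+0=2  col 0·2+1=1

2,1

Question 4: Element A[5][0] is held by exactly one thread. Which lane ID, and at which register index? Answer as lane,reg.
20,0

r=5⇒gr=5,Rb=0  c=0⇒th=0,odd=0
L=5*4+0=20  i=0*2+0=0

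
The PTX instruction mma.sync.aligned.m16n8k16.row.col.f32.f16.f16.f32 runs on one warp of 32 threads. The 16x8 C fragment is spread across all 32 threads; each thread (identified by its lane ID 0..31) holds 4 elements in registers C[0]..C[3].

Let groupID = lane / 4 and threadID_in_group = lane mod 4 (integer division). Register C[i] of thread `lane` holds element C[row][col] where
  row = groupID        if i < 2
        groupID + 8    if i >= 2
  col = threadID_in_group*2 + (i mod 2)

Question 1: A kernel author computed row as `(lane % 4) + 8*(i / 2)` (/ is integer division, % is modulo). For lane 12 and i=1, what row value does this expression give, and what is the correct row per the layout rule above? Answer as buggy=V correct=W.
`(lane % 4) + 8*(i / 2)`[12,1]=>0
lane 12=>12/4=3, 12 mod 4=0
i=1  r:3+0=>3  c:2·0+1=>1
row: 0 vs 3

buggy=0 correct=3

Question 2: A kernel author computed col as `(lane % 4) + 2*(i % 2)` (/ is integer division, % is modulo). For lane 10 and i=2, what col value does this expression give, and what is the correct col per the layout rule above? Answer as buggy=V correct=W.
buggy=2 correct=4

`(lane % 4) + 2*(i % 2)`[10,2]->2
lane 10: gid=2 (10/4), tid=2 (10%4)
i=2: r=2+8=10, c=2*2+0=4
col: 2 vs 4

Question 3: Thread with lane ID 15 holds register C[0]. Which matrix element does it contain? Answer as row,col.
3,6

15: gid=3,tid=3
[0] (3+0,3*2+0) = (3,6)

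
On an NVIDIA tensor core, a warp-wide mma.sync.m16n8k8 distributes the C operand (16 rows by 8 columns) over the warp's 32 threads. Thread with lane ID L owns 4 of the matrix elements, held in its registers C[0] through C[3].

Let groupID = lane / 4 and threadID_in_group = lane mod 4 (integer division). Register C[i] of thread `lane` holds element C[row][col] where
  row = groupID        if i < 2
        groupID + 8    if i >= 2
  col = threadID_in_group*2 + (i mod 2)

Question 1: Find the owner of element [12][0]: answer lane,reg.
r=12->g=4,rb=1  c=0->t=0,b0=0
L=4*4+0=16  i=1*2+0=2

16,2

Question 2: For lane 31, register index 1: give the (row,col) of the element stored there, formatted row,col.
lane 31->31/4=7, 31 mod 4=3
i=1  r:7+0->7  c:2·3+1->7

7,7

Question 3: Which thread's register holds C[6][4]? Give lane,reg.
r:6=>grp=6,rB=0  c:4=>tig=2,lo=0
L=6*4+2=26  i=0*2+0=0

26,0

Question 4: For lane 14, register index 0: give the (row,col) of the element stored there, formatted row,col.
lane 14: gr=3 (14/4), th=2 (14%4)
i=0: r=3+0=3, c=2*2+0=4

3,4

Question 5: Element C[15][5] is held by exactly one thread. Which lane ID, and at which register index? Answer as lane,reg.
r: 15->gid=7,r8=1  c: 5->tid=2,i&1=1
L=7*4+2=30  i=1*2+1=3

30,3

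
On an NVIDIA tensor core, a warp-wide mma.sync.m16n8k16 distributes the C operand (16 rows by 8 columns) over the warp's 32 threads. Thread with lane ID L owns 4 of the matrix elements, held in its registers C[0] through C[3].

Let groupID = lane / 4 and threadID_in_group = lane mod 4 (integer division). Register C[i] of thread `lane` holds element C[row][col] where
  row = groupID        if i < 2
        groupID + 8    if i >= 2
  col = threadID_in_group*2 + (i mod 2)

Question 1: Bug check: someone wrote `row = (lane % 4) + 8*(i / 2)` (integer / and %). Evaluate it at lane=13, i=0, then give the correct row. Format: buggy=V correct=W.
`(lane % 4) + 8*(i / 2)`[13,0]→1
lane 13: G=3 (13/4), T=1 (13%4)
i=0: r=3+0=3, c=1*2+0=2
row: 1 vs 3

buggy=1 correct=3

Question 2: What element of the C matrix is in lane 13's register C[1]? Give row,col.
13: G=3,T=1
[1] (3+0,1*2+1) = (3,3)

3,3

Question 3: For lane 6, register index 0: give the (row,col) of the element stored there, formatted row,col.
1,4

6: G=1,T=2
[0] (1+0,2*2+0) = (1,4)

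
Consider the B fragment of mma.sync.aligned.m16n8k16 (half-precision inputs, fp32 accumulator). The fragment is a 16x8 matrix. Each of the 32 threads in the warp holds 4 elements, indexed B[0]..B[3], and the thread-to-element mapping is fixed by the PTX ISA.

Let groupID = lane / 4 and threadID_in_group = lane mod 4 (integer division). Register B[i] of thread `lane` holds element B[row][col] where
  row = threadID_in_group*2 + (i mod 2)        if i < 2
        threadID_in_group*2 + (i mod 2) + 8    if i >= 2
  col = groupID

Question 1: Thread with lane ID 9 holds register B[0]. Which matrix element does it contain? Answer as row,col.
2,2

lane 9: gr=2 (9/4), th=1 (9%4)
i=0: r=1*2+0+0=2, c=gr=2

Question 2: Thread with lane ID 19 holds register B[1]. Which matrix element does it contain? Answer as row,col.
19: gr=4,th=3
[1] (3*2+1+0,4) = (7,4)

7,4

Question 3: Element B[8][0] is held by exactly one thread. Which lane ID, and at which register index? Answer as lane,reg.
0,2

c=0→G=0  r=8→rhi=1,T=0,p=0
L=0*4+0=0  i=1*2+0=2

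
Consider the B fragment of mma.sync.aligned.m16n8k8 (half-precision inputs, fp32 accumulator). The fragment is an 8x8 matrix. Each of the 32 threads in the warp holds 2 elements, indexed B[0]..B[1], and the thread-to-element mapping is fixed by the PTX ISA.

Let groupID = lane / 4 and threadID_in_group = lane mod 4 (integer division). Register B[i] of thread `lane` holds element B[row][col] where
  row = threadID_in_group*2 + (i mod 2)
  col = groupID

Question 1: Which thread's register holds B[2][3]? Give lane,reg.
13,0

c=3->g=3  r=2->t=1,b0=0
L=3*4+1=13  i=0=0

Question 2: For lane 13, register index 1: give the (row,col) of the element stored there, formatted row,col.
lane 13: gr=3 (13/4), th=1 (13%4)
i=1: r=1*2+1=3, c=gr=3

3,3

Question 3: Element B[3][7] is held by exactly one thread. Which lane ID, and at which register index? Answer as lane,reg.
29,1

c:7=>grp=7  r:3=>tig=1,lo=1
L=7*4+1=29  i=1=1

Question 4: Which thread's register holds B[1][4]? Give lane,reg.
16,1

c=4→G=4  r=1→T=0,p=1
L=4*4+0=16  i=1=1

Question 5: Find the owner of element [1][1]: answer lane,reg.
4,1

c:1=>grp=1  r:1=>tig=0,lo=1
L=1*4+0=4  i=1=1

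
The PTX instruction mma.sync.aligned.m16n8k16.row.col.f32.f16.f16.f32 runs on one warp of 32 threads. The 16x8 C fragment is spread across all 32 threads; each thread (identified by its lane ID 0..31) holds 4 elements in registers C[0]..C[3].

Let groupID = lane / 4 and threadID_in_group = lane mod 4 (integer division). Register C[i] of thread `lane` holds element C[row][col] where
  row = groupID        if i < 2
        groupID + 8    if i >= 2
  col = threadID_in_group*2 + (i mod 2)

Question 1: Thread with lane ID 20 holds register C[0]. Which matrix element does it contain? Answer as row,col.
20: grp=5,tig=0
[0] (5+0,0*2+0) = (5,0)

5,0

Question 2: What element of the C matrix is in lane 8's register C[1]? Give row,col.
L=8⇒gr=8>>2=2, th=8&3=0
[1]⇒row 2+0=2  col 0·2+1=1

2,1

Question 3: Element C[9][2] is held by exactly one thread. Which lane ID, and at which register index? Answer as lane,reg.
r: 9->gid=1,r8=1  c: 2->tid=1,i&1=0
L=1*4+1=5  i=1*2+0=2

5,2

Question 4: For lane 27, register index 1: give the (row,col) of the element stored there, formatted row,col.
27: G=6,T=3
[1] (6+0,3*2+1) = (6,7)

6,7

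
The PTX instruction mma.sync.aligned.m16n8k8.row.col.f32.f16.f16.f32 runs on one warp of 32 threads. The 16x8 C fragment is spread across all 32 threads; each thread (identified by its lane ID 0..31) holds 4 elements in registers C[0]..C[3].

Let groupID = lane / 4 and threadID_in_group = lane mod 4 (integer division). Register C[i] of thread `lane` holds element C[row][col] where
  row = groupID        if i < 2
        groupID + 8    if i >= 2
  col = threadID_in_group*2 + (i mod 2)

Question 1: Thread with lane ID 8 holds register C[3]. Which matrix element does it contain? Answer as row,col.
10,1

L=8⇒gr=8>>2=2, th=8&3=0
[3]⇒row 2+8=10  col 0·2+1=1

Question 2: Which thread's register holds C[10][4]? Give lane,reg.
10,2

r:10=>grp=2,rB=1  c:4=>tig=2,lo=0
L=2*4+2=10  i=1*2+0=2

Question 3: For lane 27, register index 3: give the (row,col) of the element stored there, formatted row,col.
lane 27->27/4=6, 27 mod 4=3
i=3  r:6+8->14  c:2·3+1->7

14,7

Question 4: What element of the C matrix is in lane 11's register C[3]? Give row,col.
L=11⇒gr=11>>2=2, th=11&3=3
[3]⇒row 2+8=10  col 3·2+1=7

10,7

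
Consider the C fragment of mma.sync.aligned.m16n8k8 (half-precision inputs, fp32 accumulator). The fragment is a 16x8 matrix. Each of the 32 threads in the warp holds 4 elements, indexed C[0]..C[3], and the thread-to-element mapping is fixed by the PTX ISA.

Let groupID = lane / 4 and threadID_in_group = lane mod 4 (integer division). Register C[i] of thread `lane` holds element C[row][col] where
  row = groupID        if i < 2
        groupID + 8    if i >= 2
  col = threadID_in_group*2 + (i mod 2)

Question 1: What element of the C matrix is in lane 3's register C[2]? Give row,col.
lane 3: G=0 (3/4), T=3 (3%4)
i=2: r=0+8=8, c=3*2+0=6

8,6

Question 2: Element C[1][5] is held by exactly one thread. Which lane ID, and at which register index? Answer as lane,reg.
6,1

r: 1->gid=1,r8=0  c: 5->tid=2,i&1=1
L=1*4+2=6  i=0*2+1=1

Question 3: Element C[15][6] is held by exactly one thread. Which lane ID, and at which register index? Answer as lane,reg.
31,2

r=15→G=7,rhi=1  c=6→T=3,p=0
L=7*4+3=31  i=1*2+0=2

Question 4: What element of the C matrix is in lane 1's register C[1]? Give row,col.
0,3

1: G=0,T=1
[1] (0+0,1*2+1) = (0,3)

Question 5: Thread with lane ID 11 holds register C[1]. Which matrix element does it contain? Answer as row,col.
lane 11⇒11/4=2, 11 mod 4=3
i=1  r:2+0⇒2  c:2·3+1⇒7

2,7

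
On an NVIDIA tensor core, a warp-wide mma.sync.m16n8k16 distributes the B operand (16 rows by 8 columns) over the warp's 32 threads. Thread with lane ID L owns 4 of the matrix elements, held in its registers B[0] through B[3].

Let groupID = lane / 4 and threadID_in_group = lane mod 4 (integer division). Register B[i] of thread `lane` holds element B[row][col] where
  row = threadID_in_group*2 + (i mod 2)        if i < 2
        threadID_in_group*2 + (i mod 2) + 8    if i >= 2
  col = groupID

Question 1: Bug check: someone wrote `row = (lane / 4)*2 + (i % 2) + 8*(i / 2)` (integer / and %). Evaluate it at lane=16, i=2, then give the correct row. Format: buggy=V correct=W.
`(lane / 4)*2 + (i % 2) + 8*(i / 2)`[16,2]⇒16
L=16⇒gr=16>>2=4, th=16&3=0
[2]⇒row 0·2+0+8=8  col gr=4
row: 16 vs 8

buggy=16 correct=8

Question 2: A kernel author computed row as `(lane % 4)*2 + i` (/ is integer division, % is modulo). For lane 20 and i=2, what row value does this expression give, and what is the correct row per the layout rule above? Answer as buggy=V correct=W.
buggy=2 correct=8

`(lane % 4)*2 + i`[20,2]→2
20: G=5,T=0
[2] (0*2+0+8,5) = (8,5)
row: 2 vs 8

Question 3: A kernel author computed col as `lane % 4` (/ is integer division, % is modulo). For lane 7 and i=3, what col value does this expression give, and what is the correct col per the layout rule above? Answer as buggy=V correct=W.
`lane % 4`[7,3]→3
7: G=1,T=3
[3] (3*2+1+8,1) = (15,1)
col: 3 vs 1

buggy=3 correct=1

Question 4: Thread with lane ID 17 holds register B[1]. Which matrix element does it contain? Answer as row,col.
3,4

L=17=>grp=17>>2=4, tig=17&3=1
[1]=>row 1·2+1+0=3  col grp=4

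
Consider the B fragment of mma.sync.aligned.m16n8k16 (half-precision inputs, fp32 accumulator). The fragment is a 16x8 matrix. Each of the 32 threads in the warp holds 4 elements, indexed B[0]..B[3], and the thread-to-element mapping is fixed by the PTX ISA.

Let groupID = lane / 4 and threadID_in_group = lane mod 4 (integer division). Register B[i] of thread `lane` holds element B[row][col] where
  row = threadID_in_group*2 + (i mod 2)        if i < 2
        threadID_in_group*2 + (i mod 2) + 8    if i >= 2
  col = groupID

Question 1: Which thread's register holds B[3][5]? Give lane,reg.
21,1

c=5⇒gr=5  r=3⇒Rb=0,th=1,odd=1
L=5*4+1=21  i=0*2+1=1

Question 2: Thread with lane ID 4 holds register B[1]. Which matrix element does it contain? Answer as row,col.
1,1

L=4->g=4>>2=1, t=4&3=0
[1]->row 0·2+1+0=1  col g=1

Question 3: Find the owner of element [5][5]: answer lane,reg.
c=5⇒gr=5  r=5⇒Rb=0,th=2,odd=1
L=5*4+2=22  i=0*2+1=1

22,1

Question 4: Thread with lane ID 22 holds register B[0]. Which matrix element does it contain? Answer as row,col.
4,5

lane 22⇒22/4=5, 22 mod 4=2
i=0  r:2·2+0+0⇒4  c:5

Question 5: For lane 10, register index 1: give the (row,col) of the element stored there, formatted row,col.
5,2

L=10→G=10>>2=2, T=10&3=2
[1]→row 2·2+1+0=5  col G=2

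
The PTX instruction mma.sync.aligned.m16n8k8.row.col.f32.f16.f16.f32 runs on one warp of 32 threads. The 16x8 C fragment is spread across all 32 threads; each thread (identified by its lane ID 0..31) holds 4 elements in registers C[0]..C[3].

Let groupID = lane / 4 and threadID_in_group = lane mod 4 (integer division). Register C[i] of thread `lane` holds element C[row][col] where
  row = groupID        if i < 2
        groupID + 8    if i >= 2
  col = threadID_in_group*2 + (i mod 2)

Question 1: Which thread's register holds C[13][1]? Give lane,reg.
20,3

r: 13->gid=5,r8=1  c: 1->tid=0,i&1=1
L=5*4+0=20  i=1*2+1=3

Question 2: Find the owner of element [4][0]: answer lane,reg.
r=4⇒gr=4,Rb=0  c=0⇒th=0,odd=0
L=4*4+0=16  i=0*2+0=0

16,0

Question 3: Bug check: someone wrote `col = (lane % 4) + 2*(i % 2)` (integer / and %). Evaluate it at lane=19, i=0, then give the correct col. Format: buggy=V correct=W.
`(lane % 4) + 2*(i % 2)`[19,0]→3
L=19→G=19>>2=4, T=19&3=3
[0]→row 4+0=4  col 3·2+0=6
col: 3 vs 6

buggy=3 correct=6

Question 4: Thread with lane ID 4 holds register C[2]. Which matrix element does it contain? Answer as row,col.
lane 4: G=1 (4/4), T=0 (4%4)
i=2: r=1+8=9, c=0*2+0=0

9,0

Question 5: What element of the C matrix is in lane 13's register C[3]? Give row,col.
lane 13: grp=3 (13/4), tig=1 (13%4)
i=3: r=3+8=11, c=1*2+1=3

11,3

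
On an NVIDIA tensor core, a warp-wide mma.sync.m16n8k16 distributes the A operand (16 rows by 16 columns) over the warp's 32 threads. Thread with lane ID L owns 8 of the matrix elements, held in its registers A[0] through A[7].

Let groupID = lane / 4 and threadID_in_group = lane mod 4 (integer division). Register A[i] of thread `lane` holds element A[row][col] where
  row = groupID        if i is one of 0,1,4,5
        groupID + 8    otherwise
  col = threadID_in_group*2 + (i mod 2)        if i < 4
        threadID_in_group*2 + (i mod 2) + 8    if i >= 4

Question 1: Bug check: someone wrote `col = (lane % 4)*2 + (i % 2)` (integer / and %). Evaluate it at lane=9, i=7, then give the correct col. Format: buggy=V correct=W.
buggy=3 correct=11

`(lane % 4)*2 + (i % 2)`[9,7]->3
lane 9: gid=2 (9/4), tid=1 (9%4)
i=7: r=2+8=10, c=1*2+1+8=11
col: 3 vs 11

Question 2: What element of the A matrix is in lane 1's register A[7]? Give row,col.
lane 1->1/4=0, 1 mod 4=1
i=7  r:0+8->8  c:2·1+1+8->11

8,11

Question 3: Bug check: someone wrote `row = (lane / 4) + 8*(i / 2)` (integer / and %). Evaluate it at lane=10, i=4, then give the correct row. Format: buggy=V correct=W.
`(lane / 4) + 8*(i / 2)`[10,4]->18
lane 10: gid=2 (10/4), tid=2 (10%4)
i=4: r=2+0=2, c=2*2+0+8=12
row: 18 vs 2

buggy=18 correct=2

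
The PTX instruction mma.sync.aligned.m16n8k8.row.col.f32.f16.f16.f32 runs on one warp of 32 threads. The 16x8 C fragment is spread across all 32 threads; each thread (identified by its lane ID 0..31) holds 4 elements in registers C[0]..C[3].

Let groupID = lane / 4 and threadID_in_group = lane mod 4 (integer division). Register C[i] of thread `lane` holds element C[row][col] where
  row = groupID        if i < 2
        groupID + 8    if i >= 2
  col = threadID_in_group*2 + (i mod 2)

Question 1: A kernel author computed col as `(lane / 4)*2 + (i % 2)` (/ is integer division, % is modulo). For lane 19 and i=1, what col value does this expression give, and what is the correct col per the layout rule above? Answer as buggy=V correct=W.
`(lane / 4)*2 + (i % 2)`[19,1]->9
19: gid=4,tid=3
[1] (4+0,3*2+1) = (4,7)
col: 9 vs 7

buggy=9 correct=7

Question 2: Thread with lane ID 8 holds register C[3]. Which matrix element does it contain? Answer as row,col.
10,1

L=8=>grp=8>>2=2, tig=8&3=0
[3]=>row 2+8=10  col 0·2+1=1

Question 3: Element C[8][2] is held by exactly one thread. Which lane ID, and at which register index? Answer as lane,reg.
1,2

r: 8->gid=0,r8=1  c: 2->tid=1,i&1=0
L=0*4+1=1  i=1*2+0=2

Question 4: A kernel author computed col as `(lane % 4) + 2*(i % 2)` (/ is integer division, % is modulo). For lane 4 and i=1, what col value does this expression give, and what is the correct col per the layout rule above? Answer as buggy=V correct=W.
buggy=2 correct=1

`(lane % 4) + 2*(i % 2)`[4,1]->2
lane 4: g=1 (4/4), t=0 (4%4)
i=1: r=1+0=1, c=0*2+1=1
col: 2 vs 1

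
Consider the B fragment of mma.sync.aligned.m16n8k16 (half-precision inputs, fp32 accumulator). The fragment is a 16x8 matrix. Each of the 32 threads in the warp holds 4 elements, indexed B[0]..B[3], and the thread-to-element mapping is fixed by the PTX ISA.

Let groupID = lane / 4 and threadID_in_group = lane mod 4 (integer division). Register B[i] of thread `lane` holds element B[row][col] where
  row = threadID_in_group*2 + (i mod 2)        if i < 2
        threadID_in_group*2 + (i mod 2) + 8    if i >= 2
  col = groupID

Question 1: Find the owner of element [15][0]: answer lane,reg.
c=0⇒gr=0  r=15⇒Rb=1,th=3,odd=1
L=0*4+3=3  i=1*2+1=3

3,3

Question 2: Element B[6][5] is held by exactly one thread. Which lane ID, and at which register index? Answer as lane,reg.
23,0

c=5⇒gr=5  r=6⇒Rb=0,th=3,odd=0
L=5*4+3=23  i=0*2+0=0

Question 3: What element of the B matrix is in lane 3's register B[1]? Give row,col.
7,0

lane 3=>3/4=0, 3 mod 4=3
i=1  r:2·3+1+0=>7  c:0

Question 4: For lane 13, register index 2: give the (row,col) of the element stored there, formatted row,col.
10,3

lane 13->13/4=3, 13 mod 4=1
i=2  r:2·1+0+8->10  c:3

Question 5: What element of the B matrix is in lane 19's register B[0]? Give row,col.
6,4

lane 19: gid=4 (19/4), tid=3 (19%4)
i=0: r=3*2+0+0=6, c=gid=4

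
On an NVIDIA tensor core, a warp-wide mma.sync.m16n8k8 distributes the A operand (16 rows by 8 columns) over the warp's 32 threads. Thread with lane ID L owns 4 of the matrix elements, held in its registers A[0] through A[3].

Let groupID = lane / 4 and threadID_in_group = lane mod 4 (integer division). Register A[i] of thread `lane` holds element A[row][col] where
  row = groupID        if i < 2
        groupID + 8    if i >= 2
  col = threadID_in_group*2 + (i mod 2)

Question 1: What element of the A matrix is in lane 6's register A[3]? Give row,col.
9,5

lane 6->6/4=1, 6 mod 4=2
i=3  r:1+8->9  c:2·2+1->5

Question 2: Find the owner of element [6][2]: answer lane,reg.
25,0

r:6=>grp=6,rB=0  c:2=>tig=1,lo=0
L=6*4+1=25  i=0*2+0=0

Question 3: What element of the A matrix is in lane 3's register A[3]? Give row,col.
3: g=0,t=3
[3] (0+8,3*2+1) = (8,7)

8,7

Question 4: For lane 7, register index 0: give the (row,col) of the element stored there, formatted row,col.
1,6

lane 7→7/4=1, 7 mod 4=3
i=0  r:1+0→1  c:2·3+0→6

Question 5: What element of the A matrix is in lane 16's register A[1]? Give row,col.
lane 16->16/4=4, 16 mod 4=0
i=1  r:4+0->4  c:2·0+1->1

4,1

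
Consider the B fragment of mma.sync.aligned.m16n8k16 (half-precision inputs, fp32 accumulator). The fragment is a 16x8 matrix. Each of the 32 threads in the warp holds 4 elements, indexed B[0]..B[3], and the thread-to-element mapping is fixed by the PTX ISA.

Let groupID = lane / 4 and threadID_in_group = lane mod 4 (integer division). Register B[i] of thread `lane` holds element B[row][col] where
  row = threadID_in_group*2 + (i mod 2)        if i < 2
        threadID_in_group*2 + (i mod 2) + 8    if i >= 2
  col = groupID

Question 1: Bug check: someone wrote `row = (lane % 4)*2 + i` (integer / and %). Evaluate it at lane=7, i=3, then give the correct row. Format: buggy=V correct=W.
`(lane % 4)*2 + i`[7,3]->9
lane 7: gid=1 (7/4), tid=3 (7%4)
i=3: r=3*2+1+8=15, c=gid=1
row: 9 vs 15

buggy=9 correct=15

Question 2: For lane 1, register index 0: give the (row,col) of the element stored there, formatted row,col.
lane 1⇒1/4=0, 1 mod 4=1
i=0  r:2·1+0+0⇒2  c:0

2,0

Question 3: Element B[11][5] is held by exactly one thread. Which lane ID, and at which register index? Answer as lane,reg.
21,3

c=5->g=5  r=11->rb=1,t=1,b0=1
L=5*4+1=21  i=1*2+1=3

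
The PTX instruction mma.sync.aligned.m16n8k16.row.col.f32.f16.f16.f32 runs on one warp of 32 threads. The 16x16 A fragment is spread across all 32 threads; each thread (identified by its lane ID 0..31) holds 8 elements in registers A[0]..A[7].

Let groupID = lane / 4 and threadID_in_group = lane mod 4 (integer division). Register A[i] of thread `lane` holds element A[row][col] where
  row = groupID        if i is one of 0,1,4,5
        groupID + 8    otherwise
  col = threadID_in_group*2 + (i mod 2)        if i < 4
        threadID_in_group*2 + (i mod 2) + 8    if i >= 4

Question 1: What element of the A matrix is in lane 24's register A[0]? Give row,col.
L=24=>grp=24>>2=6, tig=24&3=0
[0]=>row 6+0=6  col 0·2+0+0=0

6,0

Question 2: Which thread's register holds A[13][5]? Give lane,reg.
22,3

r=13->g=5,rb=1  c=5->cb=0,t=2,b0=1
L=5*4+2=22  i=0*4+1*2+1=3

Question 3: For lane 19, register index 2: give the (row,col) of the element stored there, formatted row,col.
lane 19=>19/4=4, 19 mod 4=3
i=2  r:4+8=>12  c:2·3+0+0=>6

12,6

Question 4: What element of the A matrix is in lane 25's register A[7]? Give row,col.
lane 25: g=6 (25/4), t=1 (25%4)
i=7: r=6+8=14, c=1*2+1+8=11

14,11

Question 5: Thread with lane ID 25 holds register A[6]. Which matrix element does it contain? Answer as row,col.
25: grp=6,tig=1
[6] (6+8,1*2+0+8) = (14,10)

14,10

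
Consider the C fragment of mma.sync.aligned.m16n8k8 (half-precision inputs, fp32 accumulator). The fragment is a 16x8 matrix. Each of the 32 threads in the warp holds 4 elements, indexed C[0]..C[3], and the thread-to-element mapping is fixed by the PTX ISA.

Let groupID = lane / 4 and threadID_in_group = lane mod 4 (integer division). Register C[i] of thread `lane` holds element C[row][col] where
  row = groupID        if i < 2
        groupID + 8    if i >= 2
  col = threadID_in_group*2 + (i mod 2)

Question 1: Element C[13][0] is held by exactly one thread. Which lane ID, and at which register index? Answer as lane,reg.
r=13->g=5,rb=1  c=0->t=0,b0=0
L=5*4+0=20  i=1*2+0=2

20,2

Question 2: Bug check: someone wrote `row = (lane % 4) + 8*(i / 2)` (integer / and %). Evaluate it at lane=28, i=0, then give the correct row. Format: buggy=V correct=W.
`(lane % 4) + 8*(i / 2)`[28,0]⇒0
lane 28⇒28/4=7, 28 mod 4=0
i=0  r:7+0⇒7  c:2·0+0⇒0
row: 0 vs 7

buggy=0 correct=7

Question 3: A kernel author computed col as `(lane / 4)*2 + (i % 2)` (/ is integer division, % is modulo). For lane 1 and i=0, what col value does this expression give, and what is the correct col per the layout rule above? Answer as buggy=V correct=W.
buggy=0 correct=2

`(lane / 4)*2 + (i % 2)`[1,0]=>0
L=1=>grp=1>>2=0, tig=1&3=1
[0]=>row 0+0=0  col 1·2+0=2
col: 0 vs 2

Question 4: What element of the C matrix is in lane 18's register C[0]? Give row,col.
4,4

lane 18: G=4 (18/4), T=2 (18%4)
i=0: r=4+0=4, c=2*2+0=4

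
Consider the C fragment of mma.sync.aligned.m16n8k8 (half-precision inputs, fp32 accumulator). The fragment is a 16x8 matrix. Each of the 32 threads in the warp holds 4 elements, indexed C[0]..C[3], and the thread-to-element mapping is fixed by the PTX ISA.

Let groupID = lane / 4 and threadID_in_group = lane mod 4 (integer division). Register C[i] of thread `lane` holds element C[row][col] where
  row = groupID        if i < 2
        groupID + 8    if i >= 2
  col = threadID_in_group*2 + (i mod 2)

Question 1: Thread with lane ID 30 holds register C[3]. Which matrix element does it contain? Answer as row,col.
L=30⇒gr=30>>2=7, th=30&3=2
[3]⇒row 7+8=15  col 2·2+1=5

15,5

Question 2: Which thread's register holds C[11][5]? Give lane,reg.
r: 11->gid=3,r8=1  c: 5->tid=2,i&1=1
L=3*4+2=14  i=1*2+1=3

14,3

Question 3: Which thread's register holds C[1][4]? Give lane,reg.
6,0

r=1⇒gr=1,Rb=0  c=4⇒th=2,odd=0
L=1*4+2=6  i=0*2+0=0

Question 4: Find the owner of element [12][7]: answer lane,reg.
r=12→G=4,rhi=1  c=7→T=3,p=1
L=4*4+3=19  i=1*2+1=3

19,3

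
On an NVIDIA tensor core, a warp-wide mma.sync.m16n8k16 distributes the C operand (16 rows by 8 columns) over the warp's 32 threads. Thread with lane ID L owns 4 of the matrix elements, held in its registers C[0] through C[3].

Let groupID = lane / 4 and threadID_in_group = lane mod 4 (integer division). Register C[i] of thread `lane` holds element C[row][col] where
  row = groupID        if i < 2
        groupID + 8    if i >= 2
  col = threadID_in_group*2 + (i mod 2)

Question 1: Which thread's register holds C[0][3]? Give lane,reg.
1,1

r:0=>grp=0,rB=0  c:3=>tig=1,lo=1
L=0*4+1=1  i=0*2+1=1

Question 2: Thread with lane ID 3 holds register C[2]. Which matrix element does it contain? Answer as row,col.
8,6

3: gid=0,tid=3
[2] (0+8,3*2+0) = (8,6)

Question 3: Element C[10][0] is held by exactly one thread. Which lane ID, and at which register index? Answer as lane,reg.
r=10→G=2,rhi=1  c=0→T=0,p=0
L=2*4+0=8  i=1*2+0=2

8,2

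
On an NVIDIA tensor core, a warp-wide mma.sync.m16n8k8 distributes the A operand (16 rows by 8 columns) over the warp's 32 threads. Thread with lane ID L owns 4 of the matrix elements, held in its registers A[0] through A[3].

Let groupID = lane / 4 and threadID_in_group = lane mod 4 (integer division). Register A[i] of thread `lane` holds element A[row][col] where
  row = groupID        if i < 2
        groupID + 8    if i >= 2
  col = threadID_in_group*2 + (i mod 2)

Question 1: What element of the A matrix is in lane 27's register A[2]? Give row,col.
14,6

L=27=>grp=27>>2=6, tig=27&3=3
[2]=>row 6+8=14  col 3·2+0=6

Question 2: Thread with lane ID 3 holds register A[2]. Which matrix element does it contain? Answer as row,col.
lane 3: grp=0 (3/4), tig=3 (3%4)
i=2: r=0+8=8, c=3*2+0=6

8,6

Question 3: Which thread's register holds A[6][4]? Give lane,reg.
r=6⇒gr=6,Rb=0  c=4⇒th=2,odd=0
L=6*4+2=26  i=0*2+0=0

26,0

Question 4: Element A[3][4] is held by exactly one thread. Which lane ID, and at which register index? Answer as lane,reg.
r=3->g=3,rb=0  c=4->t=2,b0=0
L=3*4+2=14  i=0*2+0=0

14,0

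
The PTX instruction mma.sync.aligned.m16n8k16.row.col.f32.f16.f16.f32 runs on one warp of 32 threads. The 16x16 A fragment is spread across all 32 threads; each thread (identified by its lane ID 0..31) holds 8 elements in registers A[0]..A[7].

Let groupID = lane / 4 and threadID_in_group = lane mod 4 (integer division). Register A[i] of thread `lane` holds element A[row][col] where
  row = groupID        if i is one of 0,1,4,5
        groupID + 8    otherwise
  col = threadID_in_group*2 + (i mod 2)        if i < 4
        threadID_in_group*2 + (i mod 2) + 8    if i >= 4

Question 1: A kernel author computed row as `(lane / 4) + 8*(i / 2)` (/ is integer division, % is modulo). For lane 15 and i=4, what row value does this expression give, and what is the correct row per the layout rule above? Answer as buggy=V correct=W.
`(lane / 4) + 8*(i / 2)`[15,4]→19
lane 15→15/4=3, 15 mod 4=3
i=4  r:3+0→3  c:2·3+0+8→14
row: 19 vs 3

buggy=19 correct=3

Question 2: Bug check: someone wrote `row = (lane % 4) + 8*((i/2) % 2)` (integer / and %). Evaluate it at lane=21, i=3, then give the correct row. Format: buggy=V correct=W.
buggy=9 correct=13

`(lane % 4) + 8*((i/2) % 2)`[21,3]⇒9
L=21⇒gr=21>>2=5, th=21&3=1
[3]⇒row 5+8=13  col 1·2+1+0=3
row: 9 vs 13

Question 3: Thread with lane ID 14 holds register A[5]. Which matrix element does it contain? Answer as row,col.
3,13

lane 14→14/4=3, 14 mod 4=2
i=5  r:3+0→3  c:2·2+1+8→13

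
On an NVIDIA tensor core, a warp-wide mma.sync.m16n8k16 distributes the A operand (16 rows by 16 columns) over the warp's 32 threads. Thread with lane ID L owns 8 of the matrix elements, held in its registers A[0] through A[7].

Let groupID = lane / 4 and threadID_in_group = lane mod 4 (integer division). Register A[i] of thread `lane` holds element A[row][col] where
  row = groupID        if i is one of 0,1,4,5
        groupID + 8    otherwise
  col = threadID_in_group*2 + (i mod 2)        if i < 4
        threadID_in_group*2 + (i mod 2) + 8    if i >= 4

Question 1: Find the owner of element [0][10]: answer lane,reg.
1,4

r=0->g=0,rb=0  c=10->cb=1,t=1,b0=0
L=0*4+1=1  i=1*4+0*2+0=4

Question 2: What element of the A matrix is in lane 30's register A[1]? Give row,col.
7,5

lane 30: G=7 (30/4), T=2 (30%4)
i=1: r=7+0=7, c=2*2+1+0=5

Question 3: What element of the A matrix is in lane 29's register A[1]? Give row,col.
lane 29->29/4=7, 29 mod 4=1
i=1  r:7+0->7  c:2·1+1+0->3

7,3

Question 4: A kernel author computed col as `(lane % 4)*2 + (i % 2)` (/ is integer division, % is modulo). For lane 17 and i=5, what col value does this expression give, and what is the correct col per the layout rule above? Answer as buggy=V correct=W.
`(lane % 4)*2 + (i % 2)`[17,5]→3
L=17→G=17>>2=4, T=17&3=1
[5]→row 4+0=4  col 1·2+1+8=11
col: 3 vs 11

buggy=3 correct=11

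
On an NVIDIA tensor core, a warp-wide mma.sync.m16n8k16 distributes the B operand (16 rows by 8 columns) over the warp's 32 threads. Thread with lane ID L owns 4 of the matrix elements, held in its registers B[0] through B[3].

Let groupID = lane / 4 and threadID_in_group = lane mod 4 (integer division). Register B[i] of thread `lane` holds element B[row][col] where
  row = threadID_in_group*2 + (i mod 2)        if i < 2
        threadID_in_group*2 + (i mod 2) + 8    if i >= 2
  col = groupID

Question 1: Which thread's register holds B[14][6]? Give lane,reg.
27,2

c=6⇒gr=6  r=14⇒Rb=1,th=3,odd=0
L=6*4+3=27  i=1*2+0=2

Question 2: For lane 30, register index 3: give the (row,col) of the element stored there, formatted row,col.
L=30⇒gr=30>>2=7, th=30&3=2
[3]⇒row 2·2+1+8=13  col gr=7

13,7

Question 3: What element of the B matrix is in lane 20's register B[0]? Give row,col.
0,5

L=20->g=20>>2=5, t=20&3=0
[0]->row 0·2+0+0=0  col g=5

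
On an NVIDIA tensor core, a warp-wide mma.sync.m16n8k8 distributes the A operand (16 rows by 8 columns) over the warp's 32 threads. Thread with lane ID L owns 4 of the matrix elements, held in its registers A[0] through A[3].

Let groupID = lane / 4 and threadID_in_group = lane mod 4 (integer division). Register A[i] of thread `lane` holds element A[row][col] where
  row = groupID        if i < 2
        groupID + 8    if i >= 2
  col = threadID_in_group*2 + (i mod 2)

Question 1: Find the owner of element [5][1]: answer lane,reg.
r=5⇒gr=5,Rb=0  c=1⇒th=0,odd=1
L=5*4+0=20  i=0*2+1=1

20,1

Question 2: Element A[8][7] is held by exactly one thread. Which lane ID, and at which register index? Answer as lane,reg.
3,3

r=8→G=0,rhi=1  c=7→T=3,p=1
L=0*4+3=3  i=1*2+1=3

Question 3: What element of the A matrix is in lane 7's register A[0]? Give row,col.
L=7=>grp=7>>2=1, tig=7&3=3
[0]=>row 1+0=1  col 3·2+0=6

1,6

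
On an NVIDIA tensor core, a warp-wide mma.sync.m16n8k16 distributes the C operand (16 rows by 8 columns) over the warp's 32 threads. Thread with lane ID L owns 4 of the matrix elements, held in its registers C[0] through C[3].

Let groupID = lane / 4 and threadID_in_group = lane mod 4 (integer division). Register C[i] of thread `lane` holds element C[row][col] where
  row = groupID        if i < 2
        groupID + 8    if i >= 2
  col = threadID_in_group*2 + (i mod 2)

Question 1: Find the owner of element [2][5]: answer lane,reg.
r=2->g=2,rb=0  c=5->t=2,b0=1
L=2*4+2=10  i=0*2+1=1

10,1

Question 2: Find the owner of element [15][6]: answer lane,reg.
r=15⇒gr=7,Rb=1  c=6⇒th=3,odd=0
L=7*4+3=31  i=1*2+0=2

31,2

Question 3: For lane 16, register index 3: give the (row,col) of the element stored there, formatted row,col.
lane 16: grp=4 (16/4), tig=0 (16%4)
i=3: r=4+8=12, c=0*2+1=1

12,1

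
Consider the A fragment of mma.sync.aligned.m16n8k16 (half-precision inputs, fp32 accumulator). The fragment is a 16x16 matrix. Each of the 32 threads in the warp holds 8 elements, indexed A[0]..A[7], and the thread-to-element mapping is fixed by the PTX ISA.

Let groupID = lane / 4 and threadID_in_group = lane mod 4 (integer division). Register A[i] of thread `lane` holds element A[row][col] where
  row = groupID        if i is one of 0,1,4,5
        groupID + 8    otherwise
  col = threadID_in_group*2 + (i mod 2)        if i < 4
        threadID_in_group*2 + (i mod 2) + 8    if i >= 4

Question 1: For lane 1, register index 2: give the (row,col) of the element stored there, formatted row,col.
8,2

1: gr=0,th=1
[2] (0+8,1*2+0+0) = (8,2)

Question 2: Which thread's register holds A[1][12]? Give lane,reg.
r=1->g=1,rb=0  c=12->cb=1,t=2,b0=0
L=1*4+2=6  i=1*4+0*2+0=4

6,4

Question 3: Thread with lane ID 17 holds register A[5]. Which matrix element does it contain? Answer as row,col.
lane 17⇒17/4=4, 17 mod 4=1
i=5  r:4+0⇒4  c:2·1+1+8⇒11

4,11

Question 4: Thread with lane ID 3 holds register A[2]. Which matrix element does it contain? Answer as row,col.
8,6

lane 3->3/4=0, 3 mod 4=3
i=2  r:0+8->8  c:2·3+0+0->6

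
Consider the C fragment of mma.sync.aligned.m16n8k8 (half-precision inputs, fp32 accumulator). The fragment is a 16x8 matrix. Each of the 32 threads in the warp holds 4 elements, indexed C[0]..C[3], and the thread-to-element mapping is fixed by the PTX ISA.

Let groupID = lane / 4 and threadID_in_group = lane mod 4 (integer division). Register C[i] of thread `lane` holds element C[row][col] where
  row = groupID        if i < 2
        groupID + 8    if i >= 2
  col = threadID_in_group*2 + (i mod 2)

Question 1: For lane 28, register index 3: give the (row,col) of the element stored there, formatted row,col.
lane 28→28/4=7, 28 mod 4=0
i=3  r:7+8→15  c:2·0+1→1

15,1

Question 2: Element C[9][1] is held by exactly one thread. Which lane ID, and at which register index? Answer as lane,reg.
r=9→G=1,rhi=1  c=1→T=0,p=1
L=1*4+0=4  i=1*2+1=3

4,3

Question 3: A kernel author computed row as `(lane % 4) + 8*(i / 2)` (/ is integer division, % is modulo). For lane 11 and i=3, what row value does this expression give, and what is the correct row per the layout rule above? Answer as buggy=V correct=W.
`(lane % 4) + 8*(i / 2)`[11,3]⇒11
L=11⇒gr=11>>2=2, th=11&3=3
[3]⇒row 2+8=10  col 3·2+1=7
row: 11 vs 10

buggy=11 correct=10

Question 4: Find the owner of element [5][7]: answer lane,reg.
r=5⇒gr=5,Rb=0  c=7⇒th=3,odd=1
L=5*4+3=23  i=0*2+1=1

23,1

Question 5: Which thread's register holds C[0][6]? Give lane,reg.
r=0⇒gr=0,Rb=0  c=6⇒th=3,odd=0
L=0*4+3=3  i=0*2+0=0

3,0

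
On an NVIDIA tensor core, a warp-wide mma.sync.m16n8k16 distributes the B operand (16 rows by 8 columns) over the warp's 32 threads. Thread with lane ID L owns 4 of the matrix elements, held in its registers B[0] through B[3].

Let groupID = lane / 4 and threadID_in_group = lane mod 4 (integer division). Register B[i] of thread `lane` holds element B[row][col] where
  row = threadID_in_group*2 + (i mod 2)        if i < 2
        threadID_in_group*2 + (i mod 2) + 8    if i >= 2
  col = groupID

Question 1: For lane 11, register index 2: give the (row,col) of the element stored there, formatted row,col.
14,2

L=11=>grp=11>>2=2, tig=11&3=3
[2]=>row 3·2+0+8=14  col grp=2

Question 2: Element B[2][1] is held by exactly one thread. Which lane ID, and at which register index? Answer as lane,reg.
c:1=>grp=1  r:2=>rB=0,tig=1,lo=0
L=1*4+1=5  i=0*2+0=0

5,0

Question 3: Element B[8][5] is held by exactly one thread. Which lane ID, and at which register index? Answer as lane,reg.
20,2

c=5->g=5  r=8->rb=1,t=0,b0=0
L=5*4+0=20  i=1*2+0=2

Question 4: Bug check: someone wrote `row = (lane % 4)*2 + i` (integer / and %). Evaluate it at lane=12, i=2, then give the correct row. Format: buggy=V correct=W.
`(lane % 4)*2 + i`[12,2]⇒2
L=12⇒gr=12>>2=3, th=12&3=0
[2]⇒row 0·2+0+8=8  col gr=3
row: 2 vs 8

buggy=2 correct=8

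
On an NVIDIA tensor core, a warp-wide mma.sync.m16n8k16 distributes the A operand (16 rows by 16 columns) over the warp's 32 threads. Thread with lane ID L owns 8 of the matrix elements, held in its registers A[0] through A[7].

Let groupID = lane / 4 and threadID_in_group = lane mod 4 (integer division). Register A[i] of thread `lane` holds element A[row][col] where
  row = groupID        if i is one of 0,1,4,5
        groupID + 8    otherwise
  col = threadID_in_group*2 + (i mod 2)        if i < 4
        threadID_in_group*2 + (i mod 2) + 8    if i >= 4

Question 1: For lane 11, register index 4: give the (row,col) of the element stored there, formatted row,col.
lane 11=>11/4=2, 11 mod 4=3
i=4  r:2+0=>2  c:2·3+0+8=>14

2,14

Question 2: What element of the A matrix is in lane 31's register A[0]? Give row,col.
7,6

31: g=7,t=3
[0] (7+0,3*2+0+0) = (7,6)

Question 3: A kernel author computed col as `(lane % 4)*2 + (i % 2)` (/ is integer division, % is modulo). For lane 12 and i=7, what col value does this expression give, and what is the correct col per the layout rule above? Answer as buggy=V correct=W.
buggy=1 correct=9

`(lane % 4)*2 + (i % 2)`[12,7]⇒1
12: gr=3,th=0
[7] (3+8,0*2+1+8) = (11,9)
col: 1 vs 9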